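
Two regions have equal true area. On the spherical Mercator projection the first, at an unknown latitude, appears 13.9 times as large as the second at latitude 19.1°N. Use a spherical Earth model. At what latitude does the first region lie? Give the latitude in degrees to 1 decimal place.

75.3°

For equal true areas on Mercator, apparent areas scale as sec²φ, so the ratio is cos²φ₂ / cos²φ₁.
cos²φ₂ / cos²φ₁ = 13.9  ⇒  cos φ₁ = cos 19.1° / √13.9 = 0.9449/3.728 = 0.2535.
φ₁ = arccos(0.2535) ≈ 75.3°.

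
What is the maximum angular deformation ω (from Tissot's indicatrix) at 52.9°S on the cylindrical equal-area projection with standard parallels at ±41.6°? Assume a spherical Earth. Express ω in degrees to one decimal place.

A cylindrical equal-area projection with standard parallel φ₀ has meridian scale h = cos φ / cos φ₀ and parallel scale k = cos φ₀ / cos φ (so areas are preserved, h·k = 1).
At 52.9°: h = 0.8066, k = 1.240; principal scales a = 1.240, b = 0.8066.
sin(ω/2) = (a − b)/(a + b) = 0.4331/2.046 = 0.2116, so ω = 2 arcsin(0.2116) ≈ 24.4°.

24.4°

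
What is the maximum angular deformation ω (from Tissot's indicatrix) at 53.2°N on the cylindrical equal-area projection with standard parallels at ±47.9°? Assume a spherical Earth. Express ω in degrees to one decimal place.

12.9°

A cylindrical equal-area projection with standard parallel φ₀ has meridian scale h = cos φ / cos φ₀ and parallel scale k = cos φ₀ / cos φ (so areas are preserved, h·k = 1).
At 53.2°: h = 0.8935, k = 1.119; principal scales a = 1.119, b = 0.8935.
sin(ω/2) = (a − b)/(a + b) = 0.2257/2.013 = 0.1121, so ω = 2 arcsin(0.1121) ≈ 12.9°.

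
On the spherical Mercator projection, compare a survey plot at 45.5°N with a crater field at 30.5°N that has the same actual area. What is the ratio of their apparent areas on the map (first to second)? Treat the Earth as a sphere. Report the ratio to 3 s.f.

Mercator is conformal with k = sec φ, so areal scale = k² = sec²φ.
At 45.5°: sec²(45.5°) = 1/0.7009² = 2.036.
At 30.5°: sec²(30.5°) = 1/0.8616² = 1.347.
Ratio = 2.036/1.347 = cos²(30.5°)/cos²(45.5°) ≈ 1.51.

1.51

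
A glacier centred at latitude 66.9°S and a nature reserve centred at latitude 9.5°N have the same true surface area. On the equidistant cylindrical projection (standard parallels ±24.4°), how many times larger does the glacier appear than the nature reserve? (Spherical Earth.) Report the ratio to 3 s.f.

The equidistant cylindrical projection with φ₀ = 24.4° has h = 1 (meridians true) and k = cos φ₀ / cos φ along parallels.
Areal scale at 66.9°: h·k = 1.000 × 2.321 = 2.321.
Areal scale at 9.5°: h·k = 1.000 × 0.9233 = 0.9233.
Ratio = 2.321/0.9233 ≈ 2.51.

2.51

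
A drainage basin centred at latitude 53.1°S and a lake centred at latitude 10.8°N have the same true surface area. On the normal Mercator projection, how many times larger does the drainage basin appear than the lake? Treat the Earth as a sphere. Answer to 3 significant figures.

Mercator is conformal with k = sec φ, so areal scale = k² = sec²φ.
At 53.1°: sec²(53.1°) = 1/0.6004² = 2.774.
At 10.8°: sec²(10.8°) = 1/0.9823² = 1.036.
Ratio = 2.774/1.036 = cos²(10.8°)/cos²(53.1°) ≈ 2.68.

2.68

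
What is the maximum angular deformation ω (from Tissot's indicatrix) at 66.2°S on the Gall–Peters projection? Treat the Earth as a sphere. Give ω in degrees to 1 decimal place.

61.1°

The Gall–Peters projection is cylindrical equal-area with φ₀ = 45°. For cylindrical equal-area with standard parallel φ₀, h = cos φ / cos φ₀ and k = cos φ₀ / cos φ, so h·k = 1.
At 66.2°: h = 0.5707, k = 1.752; principal scales a = 1.752, b = 0.5707.
sin(ω/2) = (a − b)/(a + b) = 1.182/2.323 = 0.5086, so ω = 2 arcsin(0.5086) ≈ 61.1°.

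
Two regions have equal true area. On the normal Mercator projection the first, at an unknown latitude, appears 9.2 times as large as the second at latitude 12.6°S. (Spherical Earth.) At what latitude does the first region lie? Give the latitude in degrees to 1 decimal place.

For equal true areas on Mercator, apparent areas scale as sec²φ, so the ratio is cos²φ₂ / cos²φ₁.
cos²φ₂ / cos²φ₁ = 9.2  ⇒  cos φ₁ = cos 12.6° / √9.2 = 0.9759/3.033 = 0.3218.
φ₁ = arccos(0.3218) ≈ 71.2°.

71.2°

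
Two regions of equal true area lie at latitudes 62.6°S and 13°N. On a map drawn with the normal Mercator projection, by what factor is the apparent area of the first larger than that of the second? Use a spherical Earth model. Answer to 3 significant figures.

4.48

Mercator is conformal with k = sec φ, so areal scale = k² = sec²φ.
At 62.6°: sec²(62.6°) = 1/0.4602² = 4.722.
At 13°: sec²(13°) = 1/0.9744² = 1.053.
Ratio = 4.722/1.053 = cos²(13°)/cos²(62.6°) ≈ 4.48.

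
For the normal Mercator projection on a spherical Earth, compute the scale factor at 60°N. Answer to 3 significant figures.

The Mercator projection is conformal; its linear scale factor is the same in every direction and equals sec φ = 1/cos φ.
k = 1/cos 60° = 1/0.5000 = 2.000.

2.00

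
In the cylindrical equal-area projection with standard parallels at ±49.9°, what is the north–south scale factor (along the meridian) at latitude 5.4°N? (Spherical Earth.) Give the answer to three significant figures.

A cylindrical equal-area projection with standard parallel φ₀ has meridian scale h = cos φ / cos φ₀ and parallel scale k = cos φ₀ / cos φ (so areas are preserved, h·k = 1).
h = cos 5.4° / cos 49.9° = 0.9956/0.6441 = 1.546.

1.55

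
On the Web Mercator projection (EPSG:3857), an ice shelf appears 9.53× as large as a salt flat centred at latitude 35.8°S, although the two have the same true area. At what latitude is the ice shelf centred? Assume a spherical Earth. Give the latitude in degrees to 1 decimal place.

74.8°

For equal true areas on Mercator, apparent areas scale as sec²φ, so the ratio is cos²φ₂ / cos²φ₁.
cos²φ₂ / cos²φ₁ = 9.53  ⇒  cos φ₁ = cos 35.8° / √9.53 = 0.8111/3.087 = 0.2627.
φ₁ = arccos(0.2627) ≈ 74.8°.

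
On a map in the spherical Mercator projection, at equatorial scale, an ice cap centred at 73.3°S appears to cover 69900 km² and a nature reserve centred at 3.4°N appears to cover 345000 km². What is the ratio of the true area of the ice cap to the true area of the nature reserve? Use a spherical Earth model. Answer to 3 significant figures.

Since Mercator area scale is 1/cos²φ, the true area equals the apparent area multiplied by cos²φ.
True area of ice cap: 69900 × cos²(73.3°) = 69900 × 0.08258 = 5772 km².
True area of nature reserve: 345000 × cos²(3.4°) = 345000 × 0.9965 = 343800 km².
Ratio = 5772 / 343800 ≈ 0.0168.

0.0168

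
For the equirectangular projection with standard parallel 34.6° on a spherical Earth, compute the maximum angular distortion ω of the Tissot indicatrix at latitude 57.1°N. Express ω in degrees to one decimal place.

With standard parallel φ₀ = 34.6°, the equirectangular projection gives x = Rλ cos φ₀, y = Rφ, so h = 1 and k = cos 34.6° / cos φ.
At 57.1°: h = 1.000, k = 1.515; principal scales a = 1.515, b = 1.000.
sin(ω/2) = (a − b)/(a + b) = 0.5154/2.515 = 0.2049, so ω = 2 arcsin(0.2049) ≈ 23.6°.

23.6°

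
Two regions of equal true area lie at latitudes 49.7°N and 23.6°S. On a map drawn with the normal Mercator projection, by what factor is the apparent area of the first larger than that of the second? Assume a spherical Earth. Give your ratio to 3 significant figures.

2.01

Mercator is conformal with k = sec φ, so areal scale = k² = sec²φ.
At 49.7°: sec²(49.7°) = 1/0.6468² = 2.390.
At 23.6°: sec²(23.6°) = 1/0.9164² = 1.191.
Ratio = 2.390/1.191 = cos²(23.6°)/cos²(49.7°) ≈ 2.01.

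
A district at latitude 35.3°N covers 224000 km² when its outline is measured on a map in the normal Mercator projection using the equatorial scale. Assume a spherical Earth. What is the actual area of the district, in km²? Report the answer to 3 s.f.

149000 km²

For Mercator, h = k = sec φ (a conformal cylindrical projection has a single point scale, 1/cos φ).
Areal scale = k² = sec²φ = 1/cos²(35.3°) = 1/0.8161² = 1.501.
True area = apparent / (areal scale) = 224000 / 1.501 ≈ 149000 km².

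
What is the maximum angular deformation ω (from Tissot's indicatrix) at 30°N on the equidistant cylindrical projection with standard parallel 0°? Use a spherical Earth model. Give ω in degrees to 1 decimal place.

8.2°

In the plate carrée (x = Rλ, y = Rφ), meridians are true-scale (h = 1) and parallels are stretched by k = sec φ.
At 30°: h = 1.000, k = 1.155; principal scales a = 1.155, b = 1.000.
sin(ω/2) = (a − b)/(a + b) = 0.1547/2.155 = 0.07180, so ω = 2 arcsin(0.07180) ≈ 8.2°.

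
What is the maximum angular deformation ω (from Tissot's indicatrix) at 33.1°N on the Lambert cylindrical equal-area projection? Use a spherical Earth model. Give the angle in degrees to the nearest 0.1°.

The Lambert cylindrical equal-area projection is the cylindrical equal-area projection with its standard parallel at the equator (φ₀ = 0). For cylindrical equal-area with standard parallel φ₀, h = cos φ / cos φ₀ and k = cos φ₀ / cos φ, so h·k = 1.
At 33.1°: h = 0.8377, k = 1.194; principal scales a = 1.194, b = 0.8377.
sin(ω/2) = (a − b)/(a + b) = 0.3560/2.031 = 0.1752, so ω = 2 arcsin(0.1752) ≈ 20.2°.

20.2°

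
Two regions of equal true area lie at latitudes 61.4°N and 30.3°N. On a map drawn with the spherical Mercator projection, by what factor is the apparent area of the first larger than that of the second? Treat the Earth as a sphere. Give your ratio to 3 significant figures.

3.25

On Mercator, area is exaggerated by sec²φ = 1/cos²φ.
At 61.4°: sec²(61.4°) = 1/0.4787² = 4.364.
At 30.3°: sec²(30.3°) = 1/0.8634² = 1.341.
Ratio = 4.364/1.341 = cos²(30.3°)/cos²(61.4°) ≈ 3.25.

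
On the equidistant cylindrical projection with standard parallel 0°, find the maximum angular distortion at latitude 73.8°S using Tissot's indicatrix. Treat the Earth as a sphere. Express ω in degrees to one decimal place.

In the plate carrée (x = Rλ, y = Rφ), meridians are true-scale (h = 1) and parallels are stretched by k = sec φ.
At 73.8°: h = 1.000, k = 3.584; principal scales a = 3.584, b = 1.000.
sin(ω/2) = (a − b)/(a + b) = 2.584/4.584 = 0.5637, so ω = 2 arcsin(0.5637) ≈ 68.6°.

68.6°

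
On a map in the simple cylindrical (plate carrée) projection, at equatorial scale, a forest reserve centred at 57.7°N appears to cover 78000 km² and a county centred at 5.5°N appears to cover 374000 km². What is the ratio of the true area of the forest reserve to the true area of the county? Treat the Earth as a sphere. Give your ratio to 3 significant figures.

On the plate carrée, areal scale = h·k = 1 × sec φ, so true area = apparent × cos φ.
True area of forest reserve: 78000 × cos(57.7°) = 78000 × 0.5344 = 41680 km².
True area of county: 374000 × cos(5.5°) = 374000 × 0.9954 = 372300 km².
Ratio = 41680 / 372300 ≈ 0.112.

0.112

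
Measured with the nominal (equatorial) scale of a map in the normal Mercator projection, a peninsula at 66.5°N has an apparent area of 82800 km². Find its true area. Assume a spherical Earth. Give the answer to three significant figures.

The Mercator projection is conformal; its linear scale factor is the same in every direction and equals sec φ = 1/cos φ.
Areal scale = k² = sec²φ = 1/cos²(66.5°) = 1/0.3987² = 6.289.
True area = apparent / (areal scale) = 82800 / 6.289 ≈ 13200 km².

13200 km²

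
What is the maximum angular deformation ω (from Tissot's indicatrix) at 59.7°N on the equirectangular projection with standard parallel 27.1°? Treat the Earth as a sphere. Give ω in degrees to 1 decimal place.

32.1°

In the equirectangular projection with standard parallel φ₀ = 27.1° (x = Rλ cos φ₀, y = Rφ), meridians are true-scale (h = 1) and the parallel scale is k = cos φ₀ / cos φ.
At 59.7°: h = 1.000, k = 1.764; principal scales a = 1.764, b = 1.000.
sin(ω/2) = (a − b)/(a + b) = 0.7644/2.764 = 0.2765, so ω = 2 arcsin(0.2765) ≈ 32.1°.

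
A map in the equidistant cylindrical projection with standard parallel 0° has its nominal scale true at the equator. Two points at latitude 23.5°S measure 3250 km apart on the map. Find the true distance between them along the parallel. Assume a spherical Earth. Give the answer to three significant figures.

2980 km

Plate carrée maps x = Rλ, y = Rφ. The meridian scale is h = 1 and the parallel scale is k = 1/cos φ = sec φ.
Along the parallel at 23.5°, map distances are exaggerated by k = sec 23.5° = 1.090.
True distance = 3250 / 1.090 = 3250 × cos 23.5° ≈ 2980 km.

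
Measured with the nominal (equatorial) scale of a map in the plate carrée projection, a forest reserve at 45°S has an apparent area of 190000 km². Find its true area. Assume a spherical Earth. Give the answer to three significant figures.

134000 km²

In the plate carrée (x = Rλ, y = Rφ), meridians are true-scale (h = 1) and parallels are stretched by k = sec φ.
Areal scale = h·k = 1 × sec φ; at 45°, h = 1.000, k = 1.414, so h·k = 1.414.
True area = apparent / (areal scale) = 190000 / 1.414 ≈ 134000 km².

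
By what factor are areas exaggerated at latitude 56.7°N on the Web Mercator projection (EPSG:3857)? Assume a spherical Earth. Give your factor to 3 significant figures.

3.32

Mercator is conformal, so the point scale is isotropic: h = k = sec φ = 1/cos φ.
Areal scale = k² = sec²φ = 1/cos²(56.7°) = 1/0.5490² = 3.318.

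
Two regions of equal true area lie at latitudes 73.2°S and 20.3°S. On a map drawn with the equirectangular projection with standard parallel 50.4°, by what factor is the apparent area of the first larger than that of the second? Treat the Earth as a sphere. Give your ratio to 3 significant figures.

With standard parallel φ₀ = 50.4°, the equirectangular projection gives x = Rλ cos φ₀, y = Rφ, so h = 1 and k = cos 50.4° / cos φ.
Areal scale at 73.2°: h·k = 1.000 × 2.205 = 2.205.
Areal scale at 20.3°: h·k = 1.000 × 0.6796 = 0.6796.
Ratio = 2.205/0.6796 ≈ 3.24.

3.24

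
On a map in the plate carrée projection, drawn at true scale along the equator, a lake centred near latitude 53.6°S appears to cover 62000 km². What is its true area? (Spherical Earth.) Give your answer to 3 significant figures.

For the equirectangular projection with φ₀ = 0 (plate carrée), h = 1 along meridians and k = sec φ along parallels.
Areal scale = h·k = 1 × sec φ; at 53.6°, h = 1.000, k = 1.685, so h·k = 1.685.
True area = apparent / (areal scale) = 62000 / 1.685 ≈ 36800 km².

36800 km²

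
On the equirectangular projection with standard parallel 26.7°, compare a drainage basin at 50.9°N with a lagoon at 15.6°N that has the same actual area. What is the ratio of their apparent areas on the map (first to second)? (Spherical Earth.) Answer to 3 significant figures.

In the equirectangular projection with standard parallel φ₀ = 26.7° (x = Rλ cos φ₀, y = Rφ), meridians are true-scale (h = 1) and the parallel scale is k = cos φ₀ / cos φ.
Areal scale at 50.9°: h·k = 1.000 × 1.417 = 1.417.
Areal scale at 15.6°: h·k = 1.000 × 0.9275 = 0.9275.
Ratio = 1.417/0.9275 ≈ 1.53.

1.53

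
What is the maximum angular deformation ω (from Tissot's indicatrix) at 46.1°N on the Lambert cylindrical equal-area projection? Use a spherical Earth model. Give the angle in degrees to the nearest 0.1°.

41.0°

The Lambert cylindrical equal-area projection is the cylindrical equal-area projection with its standard parallel at the equator (φ₀ = 0). Cylindrical equal-area (φ₀ = 0°): h = cos φ / cos 0° along meridians, k = cos 0° / cos φ along parallels; h·k = 1.
At 46.1°: h = 0.6934, k = 1.442; principal scales a = 1.442, b = 0.6934.
sin(ω/2) = (a − b)/(a + b) = 0.7488/2.136 = 0.3506, so ω = 2 arcsin(0.3506) ≈ 41.0°.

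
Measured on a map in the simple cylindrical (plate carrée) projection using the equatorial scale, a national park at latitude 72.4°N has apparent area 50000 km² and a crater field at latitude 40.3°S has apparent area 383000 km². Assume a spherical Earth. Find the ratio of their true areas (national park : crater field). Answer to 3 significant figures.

0.0518

On the plate carrée, areal scale = h·k = 1 × sec φ, so true area = apparent × cos φ.
True area of national park: 50000 × cos(72.4°) = 50000 × 0.3024 = 15120 km².
True area of crater field: 383000 × cos(40.3°) = 383000 × 0.7627 = 292100 km².
Ratio = 15120 / 292100 ≈ 0.0518.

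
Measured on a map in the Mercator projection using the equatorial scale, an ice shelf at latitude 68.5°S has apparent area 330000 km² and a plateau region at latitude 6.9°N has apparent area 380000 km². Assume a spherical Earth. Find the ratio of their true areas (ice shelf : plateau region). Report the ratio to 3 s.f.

0.118

Since Mercator area scale is 1/cos²φ, the true area equals the apparent area multiplied by cos²φ.
True area of ice shelf: 330000 × cos²(68.5°) = 330000 × 0.1343 = 44330 km².
True area of plateau region: 380000 × cos²(6.9°) = 380000 × 0.9856 = 374500 km².
Ratio = 44330 / 374500 ≈ 0.118.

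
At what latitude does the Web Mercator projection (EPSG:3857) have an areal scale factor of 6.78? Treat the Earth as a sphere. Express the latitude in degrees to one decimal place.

67.4°

Mercator areal scale is sec²φ.
sec²φ = 6.78  ⇒  cos²φ = 0.1475  ⇒  cos φ = 0.3840.
φ = arccos(0.3840) ≈ 67.4°.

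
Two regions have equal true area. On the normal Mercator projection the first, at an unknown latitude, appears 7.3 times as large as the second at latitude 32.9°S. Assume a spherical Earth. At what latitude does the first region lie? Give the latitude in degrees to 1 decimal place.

71.9°

Mercator areal scale is sec²φ, so apparent-area ratio = sec²φ₁ / sec²φ₂ = cos²φ₂ / cos²φ₁.
cos²φ₂ / cos²φ₁ = 7.3  ⇒  cos φ₁ = cos 32.9° / √7.3 = 0.8396/2.702 = 0.3108.
φ₁ = arccos(0.3108) ≈ 71.9°.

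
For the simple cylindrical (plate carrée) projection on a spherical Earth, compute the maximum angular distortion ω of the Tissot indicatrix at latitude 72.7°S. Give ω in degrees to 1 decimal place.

For the equirectangular projection with φ₀ = 0 (plate carrée), h = 1 along meridians and k = sec φ along parallels.
At 72.7°: h = 1.000, k = 3.363; principal scales a = 3.363, b = 1.000.
sin(ω/2) = (a − b)/(a + b) = 2.363/4.363 = 0.5416, so ω = 2 arcsin(0.5416) ≈ 65.6°.

65.6°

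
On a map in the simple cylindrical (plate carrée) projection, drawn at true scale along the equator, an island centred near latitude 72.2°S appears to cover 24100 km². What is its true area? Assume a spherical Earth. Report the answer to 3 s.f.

Plate carrée maps x = Rλ, y = Rφ. The meridian scale is h = 1 and the parallel scale is k = 1/cos φ = sec φ.
Areal scale = h·k = 1 × sec φ; at 72.2°, h = 1.000, k = 3.271, so h·k = 3.271.
True area = apparent / (areal scale) = 24100 / 3.271 ≈ 7370 km².

7370 km²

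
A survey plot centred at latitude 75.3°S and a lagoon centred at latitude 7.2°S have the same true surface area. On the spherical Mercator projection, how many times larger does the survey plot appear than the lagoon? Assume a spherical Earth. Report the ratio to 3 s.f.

Mercator is conformal with k = sec φ, so areal scale = k² = sec²φ.
At 75.3°: sec²(75.3°) = 1/0.2538² = 15.53.
At 7.2°: sec²(7.2°) = 1/0.9921² = 1.016.
Ratio = 15.53/1.016 = cos²(7.2°)/cos²(75.3°) ≈ 15.3.

15.3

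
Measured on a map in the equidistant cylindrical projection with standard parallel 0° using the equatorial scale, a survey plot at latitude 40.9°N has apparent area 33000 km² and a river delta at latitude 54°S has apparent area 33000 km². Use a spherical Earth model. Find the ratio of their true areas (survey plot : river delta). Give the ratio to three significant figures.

1.29

On the plate carrée, areal scale = h·k = 1 × sec φ, so true area = apparent × cos φ.
True area of survey plot: 33000 × cos(40.9°) = 33000 × 0.7559 = 24940 km².
True area of river delta: 33000 × cos(54°) = 33000 × 0.5878 = 19400 km².
Ratio = 24940 / 19400 ≈ 1.29.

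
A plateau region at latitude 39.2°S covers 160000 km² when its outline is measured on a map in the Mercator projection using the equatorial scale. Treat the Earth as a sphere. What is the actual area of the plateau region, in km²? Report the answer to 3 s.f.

96100 km²

Mercator is conformal, so the point scale is isotropic: h = k = sec φ = 1/cos φ.
Areal scale = k² = sec²φ = 1/cos²(39.2°) = 1/0.7749² = 1.665.
True area = apparent / (areal scale) = 160000 / 1.665 ≈ 96100 km².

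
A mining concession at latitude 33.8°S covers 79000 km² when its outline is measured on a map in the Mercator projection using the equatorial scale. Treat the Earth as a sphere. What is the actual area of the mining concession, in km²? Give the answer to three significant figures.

The Mercator projection is conformal; its linear scale factor is the same in every direction and equals sec φ = 1/cos φ.
Areal scale = k² = sec²φ = 1/cos²(33.8°) = 1/0.8310² = 1.448.
True area = apparent / (areal scale) = 79000 / 1.448 ≈ 54600 km².

54600 km²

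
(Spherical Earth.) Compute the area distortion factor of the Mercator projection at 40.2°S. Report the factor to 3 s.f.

Mercator is conformal, so the point scale is isotropic: h = k = sec φ = 1/cos φ.
Areal scale = k² = sec²φ = 1/cos²(40.2°) = 1/0.7638² = 1.714.

1.71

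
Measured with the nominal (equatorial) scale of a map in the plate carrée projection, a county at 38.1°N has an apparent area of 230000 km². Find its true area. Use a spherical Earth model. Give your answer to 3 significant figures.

Plate carrée maps x = Rλ, y = Rφ. The meridian scale is h = 1 and the parallel scale is k = 1/cos φ = sec φ.
Areal scale = h·k = 1 × sec φ; at 38.1°, h = 1.000, k = 1.271, so h·k = 1.271.
True area = apparent / (areal scale) = 230000 / 1.271 ≈ 181000 km².

181000 km²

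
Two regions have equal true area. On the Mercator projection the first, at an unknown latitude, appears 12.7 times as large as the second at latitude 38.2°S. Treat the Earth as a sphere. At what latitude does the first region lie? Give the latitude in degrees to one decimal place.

On Mercator, (apparent₁)/(apparent₂) = sec²φ₁ / sec²φ₂ when true areas are equal.
cos²φ₂ / cos²φ₁ = 12.7  ⇒  cos φ₁ = cos 38.2° / √12.7 = 0.7859/3.564 = 0.2205.
φ₁ = arccos(0.2205) ≈ 77.3°.

77.3°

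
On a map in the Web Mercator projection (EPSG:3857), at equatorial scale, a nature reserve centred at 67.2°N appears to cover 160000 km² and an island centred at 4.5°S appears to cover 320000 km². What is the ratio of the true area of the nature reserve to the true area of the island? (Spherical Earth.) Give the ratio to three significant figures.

0.0755

On Mercator the areal scale is sec²φ, so true area = apparent × cos²φ.
True area of nature reserve: 160000 × cos²(67.2°) = 160000 × 0.1502 = 24030 km².
True area of island: 320000 × cos²(4.5°) = 320000 × 0.9938 = 318000 km².
Ratio = 24030 / 318000 ≈ 0.0755.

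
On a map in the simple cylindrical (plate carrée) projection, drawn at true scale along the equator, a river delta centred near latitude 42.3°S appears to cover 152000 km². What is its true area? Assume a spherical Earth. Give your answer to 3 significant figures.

In the plate carrée (x = Rλ, y = Rφ), meridians are true-scale (h = 1) and parallels are stretched by k = sec φ.
Areal scale = h·k = 1 × sec φ; at 42.3°, h = 1.000, k = 1.352, so h·k = 1.352.
True area = apparent / (areal scale) = 152000 / 1.352 ≈ 112000 km².

112000 km²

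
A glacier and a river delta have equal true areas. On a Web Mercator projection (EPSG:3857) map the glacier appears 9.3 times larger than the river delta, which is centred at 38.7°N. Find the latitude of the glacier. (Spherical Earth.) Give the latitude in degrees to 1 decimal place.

For equal true areas on Mercator, apparent areas scale as sec²φ, so the ratio is cos²φ₂ / cos²φ₁.
cos²φ₂ / cos²φ₁ = 9.3  ⇒  cos φ₁ = cos 38.7° / √9.3 = 0.7804/3.050 = 0.2559.
φ₁ = arccos(0.2559) ≈ 75.2°.

75.2°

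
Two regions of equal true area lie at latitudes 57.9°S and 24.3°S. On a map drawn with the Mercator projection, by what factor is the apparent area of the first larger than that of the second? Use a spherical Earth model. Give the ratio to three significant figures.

Mercator is conformal with k = sec φ, so areal scale = k² = sec²φ.
At 57.9°: sec²(57.9°) = 1/0.5314² = 3.541.
At 24.3°: sec²(24.3°) = 1/0.9114² = 1.204.
Ratio = 3.541/1.204 = cos²(24.3°)/cos²(57.9°) ≈ 2.94.

2.94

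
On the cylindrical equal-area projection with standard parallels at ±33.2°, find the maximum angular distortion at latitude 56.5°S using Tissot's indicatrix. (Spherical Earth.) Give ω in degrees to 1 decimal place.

Cylindrical equal-area (φ₀ = 33.2°): h = cos φ / cos 33.2° along meridians, k = cos 33.2° / cos φ along parallels; h·k = 1.
At 56.5°: h = 0.6596, k = 1.516; principal scales a = 1.516, b = 0.6596.
sin(ω/2) = (a − b)/(a + b) = 0.8564/2.176 = 0.3936, so ω = 2 arcsin(0.3936) ≈ 46.4°.

46.4°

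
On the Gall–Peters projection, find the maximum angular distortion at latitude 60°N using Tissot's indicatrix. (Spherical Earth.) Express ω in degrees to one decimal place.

Gall–Peters is a cylindrical equal-area projection with standard parallels at ±45°. A cylindrical equal-area projection with standard parallel φ₀ has meridian scale h = cos φ / cos φ₀ and parallel scale k = cos φ₀ / cos φ (so areas are preserved, h·k = 1).
At 60°: h = 0.7071, k = 1.414; principal scales a = 1.414, b = 0.7071.
sin(ω/2) = (a − b)/(a + b) = 0.7071/2.121 = 0.3333, so ω = 2 arcsin(0.3333) ≈ 38.9°.

38.9°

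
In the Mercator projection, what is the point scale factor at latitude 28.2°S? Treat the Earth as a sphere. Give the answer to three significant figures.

The Mercator projection is conformal; its linear scale factor is the same in every direction and equals sec φ = 1/cos φ.
k = 1/cos 28.2° = 1/0.8813 = 1.135.

1.13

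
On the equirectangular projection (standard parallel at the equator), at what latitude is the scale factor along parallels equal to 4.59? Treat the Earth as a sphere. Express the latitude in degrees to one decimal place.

Plate carrée: h = 1, k = sec φ along parallels.
sec φ = 4.59  ⇒  cos φ = 0.2179  ⇒  φ ≈ 77.4°.

77.4°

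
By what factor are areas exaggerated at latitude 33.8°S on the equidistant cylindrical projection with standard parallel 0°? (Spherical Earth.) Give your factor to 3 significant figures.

1.20

In the plate carrée (x = Rλ, y = Rφ), meridians are true-scale (h = 1) and parallels are stretched by k = sec φ.
Areal scale = h·k = 1 × sec φ; at 33.8°, h = 1.000, k = 1.203, so h·k = 1.203.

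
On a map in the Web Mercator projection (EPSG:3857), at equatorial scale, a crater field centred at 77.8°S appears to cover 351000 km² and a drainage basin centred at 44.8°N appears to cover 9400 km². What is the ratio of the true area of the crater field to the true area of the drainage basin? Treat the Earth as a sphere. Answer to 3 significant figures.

On Mercator the areal scale is sec²φ, so true area = apparent × cos²φ.
True area of crater field: 351000 × cos²(77.8°) = 351000 × 0.04466 = 15680 km².
True area of drainage basin: 9400 × cos²(44.8°) = 9400 × 0.5035 = 4733 km².
Ratio = 15680 / 4733 ≈ 3.31.

3.31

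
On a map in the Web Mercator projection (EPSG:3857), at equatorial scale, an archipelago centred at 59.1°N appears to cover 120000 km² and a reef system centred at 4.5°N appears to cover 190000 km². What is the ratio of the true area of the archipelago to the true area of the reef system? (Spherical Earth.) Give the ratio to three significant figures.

0.168

Since Mercator area scale is 1/cos²φ, the true area equals the apparent area multiplied by cos²φ.
True area of archipelago: 120000 × cos²(59.1°) = 120000 × 0.2637 = 31650 km².
True area of reef system: 190000 × cos²(4.5°) = 190000 × 0.9938 = 188800 km².
Ratio = 31650 / 188800 ≈ 0.168.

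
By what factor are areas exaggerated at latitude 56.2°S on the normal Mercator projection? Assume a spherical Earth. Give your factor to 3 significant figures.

For Mercator, h = k = sec φ (a conformal cylindrical projection has a single point scale, 1/cos φ).
Areal scale = k² = sec²φ = 1/cos²(56.2°) = 1/0.5563² = 3.231.

3.23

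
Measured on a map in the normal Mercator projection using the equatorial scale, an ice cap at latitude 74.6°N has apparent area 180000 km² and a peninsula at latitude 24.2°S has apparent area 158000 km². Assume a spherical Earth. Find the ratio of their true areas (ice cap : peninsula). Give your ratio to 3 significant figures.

Since Mercator area scale is 1/cos²φ, the true area equals the apparent area multiplied by cos²φ.
True area of ice cap: 180000 × cos²(74.6°) = 180000 × 0.07052 = 12690 km².
True area of peninsula: 158000 × cos²(24.2°) = 158000 × 0.8320 = 131500 km².
Ratio = 12690 / 131500 ≈ 0.0966.

0.0966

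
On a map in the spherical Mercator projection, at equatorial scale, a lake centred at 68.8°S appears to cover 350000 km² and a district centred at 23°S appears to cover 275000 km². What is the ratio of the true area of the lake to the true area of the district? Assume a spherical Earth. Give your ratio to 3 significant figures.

0.196

On Mercator the areal scale is sec²φ, so true area = apparent × cos²φ.
True area of lake: 350000 × cos²(68.8°) = 350000 × 0.1308 = 45770 km².
True area of district: 275000 × cos²(23°) = 275000 × 0.8473 = 233000 km².
Ratio = 45770 / 233000 ≈ 0.196.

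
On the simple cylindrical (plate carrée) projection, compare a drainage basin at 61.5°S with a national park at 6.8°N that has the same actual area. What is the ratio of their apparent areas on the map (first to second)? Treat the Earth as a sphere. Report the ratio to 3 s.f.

2.08

Plate carrée maps x = Rλ, y = Rφ. The meridian scale is h = 1 and the parallel scale is k = 1/cos φ = sec φ.
Areal scale at 61.5°: h·k = 1.000 × 2.096 = 2.096.
Areal scale at 6.8°: h·k = 1.000 × 1.007 = 1.007.
Ratio = 2.096/1.007 ≈ 2.08.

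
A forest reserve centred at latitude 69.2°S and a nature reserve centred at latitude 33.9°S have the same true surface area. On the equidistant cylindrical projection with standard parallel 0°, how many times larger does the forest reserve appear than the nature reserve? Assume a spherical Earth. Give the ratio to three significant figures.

Plate carrée maps x = Rλ, y = Rφ. The meridian scale is h = 1 and the parallel scale is k = 1/cos φ = sec φ.
Areal scale at 69.2°: h·k = 1.000 × 2.816 = 2.816.
Areal scale at 33.9°: h·k = 1.000 × 1.205 = 1.205.
Ratio = 2.816/1.205 ≈ 2.34.

2.34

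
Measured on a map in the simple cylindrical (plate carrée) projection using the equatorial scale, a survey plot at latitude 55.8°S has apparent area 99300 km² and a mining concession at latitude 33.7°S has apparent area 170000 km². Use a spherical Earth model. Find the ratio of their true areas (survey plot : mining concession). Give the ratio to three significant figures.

On the plate carrée, areal scale = h·k = 1 × sec φ, so true area = apparent × cos φ.
True area of survey plot: 99300 × cos(55.8°) = 99300 × 0.5621 = 55810 km².
True area of mining concession: 170000 × cos(33.7°) = 170000 × 0.8320 = 141400 km².
Ratio = 55810 / 141400 ≈ 0.395.

0.395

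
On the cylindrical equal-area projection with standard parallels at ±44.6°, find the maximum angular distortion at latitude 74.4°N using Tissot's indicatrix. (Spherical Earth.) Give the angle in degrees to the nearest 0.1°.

For cylindrical equal-area with standard parallel φ₀, h = cos φ / cos φ₀ and k = cos φ₀ / cos φ, so h·k = 1.
At 74.4°: h = 0.3777, k = 2.648; principal scales a = 2.648, b = 0.3777.
sin(ω/2) = (a − b)/(a + b) = 2.270/3.025 = 0.7503, so ω = 2 arcsin(0.7503) ≈ 97.2°.

97.2°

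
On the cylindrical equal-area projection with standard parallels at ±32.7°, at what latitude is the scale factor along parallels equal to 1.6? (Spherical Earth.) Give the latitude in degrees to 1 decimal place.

58.3°

Cylindrical equal-area (φ₀ = 32.7°): h = cos φ / cos 32.7° along meridians, k = cos 32.7° / cos φ along parallels; h·k = 1.
k = cos φ₀ / cos φ = 1.6  ⇒  cos φ = cos 32.7° / 1.6 = 0.5259.
φ = arccos(0.5259) ≈ 58.3°.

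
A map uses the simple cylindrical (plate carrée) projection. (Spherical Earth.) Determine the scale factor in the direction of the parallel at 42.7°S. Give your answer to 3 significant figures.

1.36

For the equirectangular projection with φ₀ = 0 (plate carrée), h = 1 along meridians and k = sec φ along parallels.
k = 1/cos 42.7° = 1/0.7349 = 1.361.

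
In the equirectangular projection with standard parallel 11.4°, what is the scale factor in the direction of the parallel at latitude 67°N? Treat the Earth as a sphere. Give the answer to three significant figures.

2.51

In the equirectangular projection with standard parallel φ₀ = 11.4° (x = Rλ cos φ₀, y = Rφ), meridians are true-scale (h = 1) and the parallel scale is k = cos φ₀ / cos φ.
k = cos 11.4° / cos 67° = 0.9803/0.3907 = 2.509.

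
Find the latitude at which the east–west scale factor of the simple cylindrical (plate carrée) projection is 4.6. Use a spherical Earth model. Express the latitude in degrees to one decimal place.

77.4°

Plate carrée: h = 1, k = sec φ along parallels.
sec φ = 4.6  ⇒  cos φ = 0.2174  ⇒  φ ≈ 77.4°.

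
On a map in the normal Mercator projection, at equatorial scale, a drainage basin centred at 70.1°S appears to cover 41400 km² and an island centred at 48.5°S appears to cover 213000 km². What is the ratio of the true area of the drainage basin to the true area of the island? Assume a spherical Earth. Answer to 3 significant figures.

Mercator's areal exaggeration is sec²φ; hence true area = (apparent area) · cos²φ.
True area of drainage basin: 41400 × cos²(70.1°) = 41400 × 0.1159 = 4797 km².
True area of island: 213000 × cos²(48.5°) = 213000 × 0.4391 = 93520 km².
Ratio = 4797 / 93520 ≈ 0.0513.

0.0513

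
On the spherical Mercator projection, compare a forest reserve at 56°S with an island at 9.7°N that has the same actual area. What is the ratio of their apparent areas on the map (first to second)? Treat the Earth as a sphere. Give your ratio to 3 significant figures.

On Mercator, area is exaggerated by sec²φ = 1/cos²φ.
At 56°: sec²(56°) = 1/0.5592² = 3.198.
At 9.7°: sec²(9.7°) = 1/0.9857² = 1.029.
Ratio = 3.198/1.029 = cos²(9.7°)/cos²(56°) ≈ 3.11.

3.11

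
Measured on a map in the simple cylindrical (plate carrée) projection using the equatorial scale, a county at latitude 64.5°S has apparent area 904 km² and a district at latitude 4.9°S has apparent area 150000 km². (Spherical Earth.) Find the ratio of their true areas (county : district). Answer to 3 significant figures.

On the plate carrée, areal scale = h·k = 1 × sec φ, so true area = apparent × cos φ.
True area of county: 904 × cos(64.5°) = 904 × 0.4305 = 389.2 km².
True area of district: 150000 × cos(4.9°) = 150000 × 0.9963 = 149500 km².
Ratio = 389.2 / 149500 ≈ 0.00260.

0.00260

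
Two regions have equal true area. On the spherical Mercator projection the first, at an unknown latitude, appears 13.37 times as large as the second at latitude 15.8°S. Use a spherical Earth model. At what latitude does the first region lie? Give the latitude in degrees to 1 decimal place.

Mercator areal scale is sec²φ, so apparent-area ratio = sec²φ₁ / sec²φ₂ = cos²φ₂ / cos²φ₁.
cos²φ₂ / cos²φ₁ = 13.37  ⇒  cos φ₁ = cos 15.8° / √13.37 = 0.9622/3.657 = 0.2632.
φ₁ = arccos(0.2632) ≈ 74.7°.

74.7°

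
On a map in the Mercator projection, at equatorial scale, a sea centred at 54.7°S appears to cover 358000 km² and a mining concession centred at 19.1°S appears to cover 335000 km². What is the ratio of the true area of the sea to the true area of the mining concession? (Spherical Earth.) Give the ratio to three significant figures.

Since Mercator area scale is 1/cos²φ, the true area equals the apparent area multiplied by cos²φ.
True area of sea: 358000 × cos²(54.7°) = 358000 × 0.3339 = 119500 km².
True area of mining concession: 335000 × cos²(19.1°) = 335000 × 0.8929 = 299100 km².
Ratio = 119500 / 299100 ≈ 0.400.

0.400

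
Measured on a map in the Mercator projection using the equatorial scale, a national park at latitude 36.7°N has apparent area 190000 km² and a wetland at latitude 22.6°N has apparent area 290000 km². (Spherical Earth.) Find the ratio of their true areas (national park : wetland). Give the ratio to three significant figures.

On Mercator the areal scale is sec²φ, so true area = apparent × cos²φ.
True area of national park: 190000 × cos²(36.7°) = 190000 × 0.6428 = 122100 km².
True area of wetland: 290000 × cos²(22.6°) = 290000 × 0.8523 = 247200 km².
Ratio = 122100 / 247200 ≈ 0.494.

0.494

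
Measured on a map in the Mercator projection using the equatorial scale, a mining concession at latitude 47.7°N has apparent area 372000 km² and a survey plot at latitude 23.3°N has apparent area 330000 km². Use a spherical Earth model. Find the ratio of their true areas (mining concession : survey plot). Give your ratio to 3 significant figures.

0.605

On Mercator the areal scale is sec²φ, so true area = apparent × cos²φ.
True area of mining concession: 372000 × cos²(47.7°) = 372000 × 0.4529 = 168500 km².
True area of survey plot: 330000 × cos²(23.3°) = 330000 × 0.8435 = 278400 km².
Ratio = 168500 / 278400 ≈ 0.605.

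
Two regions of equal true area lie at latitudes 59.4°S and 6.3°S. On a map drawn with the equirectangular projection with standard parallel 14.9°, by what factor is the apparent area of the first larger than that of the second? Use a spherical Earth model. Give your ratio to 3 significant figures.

1.95

The equidistant cylindrical projection with φ₀ = 14.9° has h = 1 (meridians true) and k = cos φ₀ / cos φ along parallels.
Areal scale at 59.4°: h·k = 1.000 × 1.898 = 1.898.
Areal scale at 6.3°: h·k = 1.000 × 0.9722 = 0.9722.
Ratio = 1.898/0.9722 ≈ 1.95.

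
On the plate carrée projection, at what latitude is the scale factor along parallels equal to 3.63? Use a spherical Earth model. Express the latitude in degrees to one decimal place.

Plate carrée: h = 1, k = sec φ along parallels.
sec φ = 3.63  ⇒  cos φ = 0.2755  ⇒  φ ≈ 74.0°.

74.0°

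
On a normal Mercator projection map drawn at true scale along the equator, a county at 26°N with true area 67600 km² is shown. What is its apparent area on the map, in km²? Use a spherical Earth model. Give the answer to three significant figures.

The Mercator projection is conformal; its linear scale factor is the same in every direction and equals sec φ = 1/cos φ.
Areal scale = k² = sec²φ = 1/cos²(26°) = 1/0.8988² = 1.238.
Apparent area = 67600 × 1.238 ≈ 83700 km².

83700 km²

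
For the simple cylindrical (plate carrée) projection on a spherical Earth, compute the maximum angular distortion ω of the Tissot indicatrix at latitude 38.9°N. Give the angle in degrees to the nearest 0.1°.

In the plate carrée (x = Rλ, y = Rφ), meridians are true-scale (h = 1) and parallels are stretched by k = sec φ.
At 38.9°: h = 1.000, k = 1.285; principal scales a = 1.285, b = 1.000.
sin(ω/2) = (a − b)/(a + b) = 0.2849/2.285 = 0.1247, so ω = 2 arcsin(0.1247) ≈ 14.3°.

14.3°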